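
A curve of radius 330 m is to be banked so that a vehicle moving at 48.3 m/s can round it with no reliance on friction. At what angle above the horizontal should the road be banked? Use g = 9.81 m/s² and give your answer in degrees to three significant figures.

35.8°

With no friction, the horizontal component of the normal force provides the centripetal force: N sinθ = mv²/r, while N cosθ = mg vertically.
Dividing: tanθ = v²/(r g) = (48.3)²/(330 × 9.81) = 2333/3237 = 0.7206.
θ = arctan(0.7206) = 35.78°.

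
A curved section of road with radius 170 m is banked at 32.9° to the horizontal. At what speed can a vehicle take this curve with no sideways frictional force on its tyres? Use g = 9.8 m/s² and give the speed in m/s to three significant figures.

On a frictionless banked curve, N sinθ = mv²/r and N cosθ = mg, so tanθ = v²/(rg).
v = √(r g tanθ) = √(170 × 9.8 × tan 32.9°) = √(170 × 9.8 × 0.6469) = √1078 = 32.83 m/s.

32.8 m/s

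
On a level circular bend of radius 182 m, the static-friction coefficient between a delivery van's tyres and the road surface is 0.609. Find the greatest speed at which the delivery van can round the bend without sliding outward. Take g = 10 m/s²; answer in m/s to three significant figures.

33.3 m/s

On a flat curve, static friction is the only horizontal force, so it must supply the full centripetal force: μ_s m g = m v²/r.
Mass cancels: v_max = √(μ_s g r) = √(0.609 × 10.0 × 182) = √1108 = 33.29 m/s.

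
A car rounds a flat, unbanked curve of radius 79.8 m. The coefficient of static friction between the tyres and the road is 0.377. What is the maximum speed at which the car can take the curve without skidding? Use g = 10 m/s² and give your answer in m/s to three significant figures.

Friction provides the centripetal force on a flat curve. At maximum speed it is at its limiting value: μ_s m g = m v²/r.
Mass cancels: v_max = √(μ_s g r) = √(0.377 × 10.0 × 79.8) = √300.8 = 17.34 m/s.

17.3 m/s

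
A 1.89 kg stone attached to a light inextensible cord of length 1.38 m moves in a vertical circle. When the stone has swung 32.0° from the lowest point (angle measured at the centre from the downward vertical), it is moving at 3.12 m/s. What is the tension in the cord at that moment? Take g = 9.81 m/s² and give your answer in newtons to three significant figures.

Take the radial direction toward the centre of the circle as positive. The component of the weight along the string toward the centre is −mg cos φ (φ measured from the bottom), so Newton's second law along the string gives T − mg cos φ = m v²/r.
cos 32.0° = 0.8480, so T = m(v²/r + g cos φ) = 1.89 × ((3.12)²/1.38 + 9.81 × 0.8480) = 1.89 × (7.054 + (8.319)) = 1.89 × 15.37 = 29.06 N.

29.1 N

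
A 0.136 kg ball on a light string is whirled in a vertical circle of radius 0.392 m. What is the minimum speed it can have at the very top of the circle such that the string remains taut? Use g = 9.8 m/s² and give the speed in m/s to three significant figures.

1.96 m/s

At the highest point the centre is directly below, so both the weight and T act inward: T + mg = mv²/r.
At minimum speed T → 0, so mg = mv_min²/r ⇒ v_min = √(g r) = √(9.8 × 0.392) = 1.960 m/s.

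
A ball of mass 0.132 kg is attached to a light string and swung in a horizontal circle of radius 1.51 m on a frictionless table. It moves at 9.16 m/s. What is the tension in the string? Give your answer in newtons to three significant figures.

The tension is the only horizontal force, so it supplies the full centripetal force: T = m v²/r = 0.132 × (9.160)²/1.51 = 0.132 × 83.91/1.51 = 7.335 N.

7.33 N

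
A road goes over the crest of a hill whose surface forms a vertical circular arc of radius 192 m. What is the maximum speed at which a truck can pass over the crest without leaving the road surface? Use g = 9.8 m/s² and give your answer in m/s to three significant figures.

At the crest the centre of the circle is below the truck, so the net downward (centripetal) force is mg − N = mv²/r.
The truck leaves the road when N → 0, giving v_max = √(g r) = √(9.8 × 192) = 43.38 m/s.

43.4 m/s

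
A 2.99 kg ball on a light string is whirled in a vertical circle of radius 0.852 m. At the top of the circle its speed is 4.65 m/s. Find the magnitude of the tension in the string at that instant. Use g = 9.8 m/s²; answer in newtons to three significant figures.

46.6 N

At the top, both T and the weight mg point inward (toward the centre), so T + mg = mv²/r.
T = m(v²/r − g) = 2.99 × ((4.65)²/0.852 − 9.8) = 2.99 × (25.38 − 9.8) = 2.99 × 15.58 = 46.58 N.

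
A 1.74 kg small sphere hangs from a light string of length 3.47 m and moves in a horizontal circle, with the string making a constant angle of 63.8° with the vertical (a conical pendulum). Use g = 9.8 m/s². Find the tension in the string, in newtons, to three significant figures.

38.6 N

Vertically the bob has no acceleration, so T cosθ = mg.
T = mg/cosθ = 1.74 × 9.8 / cos 63.8° = 17.05/0.4415 = 38.62 N.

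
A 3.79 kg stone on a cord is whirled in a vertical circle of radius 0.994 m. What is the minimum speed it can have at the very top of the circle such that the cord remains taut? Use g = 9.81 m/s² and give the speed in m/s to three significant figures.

3.12 m/s

At the top, both weight mg and T point toward the centre: T + mg = mv²/r.
At minimum speed T → 0, so mg = mv_min²/r ⇒ v_min = √(g r) = √(9.81 × 0.994) = 3.123 m/s.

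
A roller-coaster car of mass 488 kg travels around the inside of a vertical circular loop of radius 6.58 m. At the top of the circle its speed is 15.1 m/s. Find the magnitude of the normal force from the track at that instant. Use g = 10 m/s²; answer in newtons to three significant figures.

At the top, both N and the weight mg point inward (toward the centre), so N + mg = mv²/r.
N = m(v²/r − g) = 488 × ((15.1)²/6.58 − 10.0) = 488 × (34.65 − 10.0) = 488 × 24.65 = 12030 N.

12000 N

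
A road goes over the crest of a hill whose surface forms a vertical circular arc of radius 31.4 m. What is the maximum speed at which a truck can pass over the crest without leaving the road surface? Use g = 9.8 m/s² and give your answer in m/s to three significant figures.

17.5 m/s

At the crest the centre of the circle is below the truck, so the net downward (centripetal) force is mg − N = mv²/r.
The truck leaves the road when N → 0, giving v_max = √(g r) = √(9.8 × 31.4) = 17.54 m/s.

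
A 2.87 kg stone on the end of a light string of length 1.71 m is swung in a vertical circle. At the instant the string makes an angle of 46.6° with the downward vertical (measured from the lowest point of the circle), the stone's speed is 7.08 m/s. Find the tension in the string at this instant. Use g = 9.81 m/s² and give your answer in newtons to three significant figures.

103 N

Take the radial direction toward the centre of the circle as positive. The component of the weight along the string toward the centre is −mg cos φ (φ measured from the bottom), so Newton's second law along the string gives T − mg cos φ = m v²/r.
cos 46.6° = 0.6871, so T = m(v²/r + g cos φ) = 2.87 × ((7.08)²/1.71 + 9.81 × 0.6871) = 2.87 × (29.31 + (6.740)) = 2.87 × 36.05 = 103.5 N.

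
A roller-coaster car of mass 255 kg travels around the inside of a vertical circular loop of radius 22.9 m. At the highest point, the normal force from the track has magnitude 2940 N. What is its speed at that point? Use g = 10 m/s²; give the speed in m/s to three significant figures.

At the top, N + mg = mv²/r, so v = √(r(N/m + g)) = √(22.9 × (2940/255 + 10.0)) = √(22.9 × 21.53) = √493.0 = 22.20 m/s.

22.2 m/s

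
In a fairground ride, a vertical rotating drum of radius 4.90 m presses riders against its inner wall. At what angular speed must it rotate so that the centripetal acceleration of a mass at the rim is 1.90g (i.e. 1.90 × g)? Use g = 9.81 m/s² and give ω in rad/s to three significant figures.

1.95 rad/s

Centripetal acceleration a_c = ω²r. Setting ω²r = 1.90g:
ω = √(1.90g / r) = √(1.90 × 9.81 / 4.90) = √3.804 = 1.950 rad/s.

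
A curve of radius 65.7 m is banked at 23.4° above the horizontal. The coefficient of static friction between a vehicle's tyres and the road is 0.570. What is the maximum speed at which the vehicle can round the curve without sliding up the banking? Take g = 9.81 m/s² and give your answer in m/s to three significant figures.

At the maximum speed, friction acts down the slope at its limiting value f = μN. Radially (horizontal, toward centre): N sinθ + μN cosθ = mv²/r. Vertically: N cosθ − μN sinθ = mg.
Dividing: v² = r g (sinθ + μcosθ)/(cosθ − μsinθ).
sinθ + μcosθ = 0.3971 + 0.570×0.9178 = 0.9203; cosθ − μsinθ = 0.9178 − 0.570×0.3971 = 0.6914.
v² = 65.7 × 9.81 × 0.9203/0.6914 = 857.9 m²/s², so v = 29.29 m/s.

29.3 m/s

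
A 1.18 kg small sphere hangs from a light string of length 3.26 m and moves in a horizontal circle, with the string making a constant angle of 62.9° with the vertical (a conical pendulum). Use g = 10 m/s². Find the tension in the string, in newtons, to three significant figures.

Vertically the bob has no acceleration, so T cosθ = mg.
T = mg/cosθ = 1.18 × 10.0 / cos 62.9° = 11.80/0.4555 = 25.90 N.

25.9 N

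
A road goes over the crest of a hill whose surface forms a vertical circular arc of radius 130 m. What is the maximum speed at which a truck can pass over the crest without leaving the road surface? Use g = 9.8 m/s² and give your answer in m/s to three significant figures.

At the crest the centre of the circle is below the truck, so the net downward (centripetal) force is mg − N = mv²/r.
The truck leaves the road when N → 0, giving v_max = √(g r) = √(9.8 × 130) = 35.69 m/s.

35.7 m/s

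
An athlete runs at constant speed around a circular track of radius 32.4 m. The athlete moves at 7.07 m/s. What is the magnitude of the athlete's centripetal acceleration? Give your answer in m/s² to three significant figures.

1.54 m/s²

a_c = v²/r = (7.070)²/32.4 = 49.98/32.4 = 1.543 m/s².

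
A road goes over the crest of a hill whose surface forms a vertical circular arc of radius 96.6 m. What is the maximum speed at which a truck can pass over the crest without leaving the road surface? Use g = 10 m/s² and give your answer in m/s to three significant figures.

At the crest the centre of the circle is below the truck, so the net downward (centripetal) force is mg − N = mv²/r.
The truck leaves the road when N → 0, giving v_max = √(g r) = √(10.0 × 96.6) = 31.08 m/s.

31.1 m/s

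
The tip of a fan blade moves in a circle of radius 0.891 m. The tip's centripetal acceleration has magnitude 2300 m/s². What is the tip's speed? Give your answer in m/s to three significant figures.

a_c = v²/r ⇒ v = √(a_c · r) = √(2300 × 0.891) = √2049 = 45.27 m/s.

45.3 m/s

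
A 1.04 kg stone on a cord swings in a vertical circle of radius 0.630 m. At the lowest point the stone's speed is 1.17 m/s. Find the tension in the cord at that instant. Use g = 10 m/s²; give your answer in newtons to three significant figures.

12.7 N

At the lowest point, T points up (toward the centre) and the weight mg points down (away from the centre), so the net inward force is T − mg = mv²/r.
T = m(v²/r + g) = 1.04 × ((1.17)²/0.630 + 10.0) = 1.04 × (2.173 + 10.0) = 1.04 × 12.17 = 12.66 N.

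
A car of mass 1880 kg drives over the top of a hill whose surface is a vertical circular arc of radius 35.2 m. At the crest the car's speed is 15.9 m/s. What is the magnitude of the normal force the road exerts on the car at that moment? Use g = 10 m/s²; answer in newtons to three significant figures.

At the crest the centripetal acceleration points downward (toward the centre of the arc), so mg − N = mv²/r.
N = m(g − v²/r) = 1880 × (10.0 − (15.9)²/35.2) = 1880 × (10.0 − 7.182) = 1880 × 2.818 = 5298 N.

5300 N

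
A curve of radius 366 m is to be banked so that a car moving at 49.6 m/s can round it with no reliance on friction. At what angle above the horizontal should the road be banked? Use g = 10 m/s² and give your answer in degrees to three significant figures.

For a frictionless banked turn: horizontally N sinθ = mv²/r and vertically N cosθ = mg.
Dividing: tanθ = v²/(r g) = (49.6)²/(366 × 10.0) = 2460/3660 = 0.6722.
θ = arctan(0.6722) = 33.91°.

33.9°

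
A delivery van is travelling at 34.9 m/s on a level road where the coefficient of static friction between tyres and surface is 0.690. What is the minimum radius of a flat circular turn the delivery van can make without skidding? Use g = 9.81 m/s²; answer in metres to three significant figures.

180 m

At the limit, μ_s m g = m v²/r, so r_min = v²/(μ_s g) = (34.9)²/(0.690 × 9.81) = 1218/6.769 = 179.9 m.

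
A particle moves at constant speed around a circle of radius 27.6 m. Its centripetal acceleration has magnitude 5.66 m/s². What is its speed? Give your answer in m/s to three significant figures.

12.5 m/s

a_c = v²/r ⇒ v = √(a_c · r) = √(5.66 × 27.6) = √156.2 = 12.50 m/s.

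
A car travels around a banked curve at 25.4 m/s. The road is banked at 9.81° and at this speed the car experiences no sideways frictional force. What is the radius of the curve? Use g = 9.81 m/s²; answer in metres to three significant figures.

Frictionless banking: tanθ = v²/(rg), so r = v²/(g tanθ).
r = (25.4)²/(9.81 × tan 9.81°) = 645.2/(9.81 × 0.1729) = 645.2/1.696 = 380.3 m.

380 m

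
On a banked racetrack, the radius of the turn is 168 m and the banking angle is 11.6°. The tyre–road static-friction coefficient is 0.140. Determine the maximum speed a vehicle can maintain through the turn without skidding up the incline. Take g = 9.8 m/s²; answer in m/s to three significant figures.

24.2 m/s

At the maximum speed, friction acts down the slope at its limiting value f = μN. Radially (horizontal, toward centre): N sinθ + μN cosθ = mv²/r. Vertically: N cosθ − μN sinθ = mg.
Dividing: v² = r g (sinθ + μcosθ)/(cosθ − μsinθ).
sinθ + μcosθ = 0.2011 + 0.140×0.9796 = 0.3382; cosθ − μsinθ = 0.9796 − 0.140×0.2011 = 0.9514.
v² = 168 × 9.8 × 0.3382/0.9514 = 585.3 m²/s², so v = 24.19 m/s.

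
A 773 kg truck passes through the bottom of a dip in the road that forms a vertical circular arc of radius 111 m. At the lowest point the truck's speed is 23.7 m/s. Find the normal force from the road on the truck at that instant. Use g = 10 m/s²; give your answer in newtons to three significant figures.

11600 N

At the lowest point, N points up (toward the centre) and the weight mg points down (away from the centre), so the net inward force is N − mg = mv²/r.
N = m(v²/r + g) = 773 × ((23.7)²/111 + 10.0) = 773 × (5.060 + 10.0) = 773 × 15.06 = 11640 N.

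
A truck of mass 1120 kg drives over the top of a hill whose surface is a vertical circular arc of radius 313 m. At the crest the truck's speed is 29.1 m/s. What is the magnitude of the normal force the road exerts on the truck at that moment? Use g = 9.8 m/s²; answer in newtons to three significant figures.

At the crest the centripetal acceleration points downward (toward the centre of the arc), so mg − N = mv²/r.
N = m(g − v²/r) = 1120 × (9.8 − (29.1)²/313) = 1120 × (9.8 − 2.705) = 1120 × 7.095 = 7946 N.

7950 N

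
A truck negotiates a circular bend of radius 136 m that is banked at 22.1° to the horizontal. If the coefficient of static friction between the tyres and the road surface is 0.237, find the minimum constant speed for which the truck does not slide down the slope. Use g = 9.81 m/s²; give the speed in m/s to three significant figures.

14.3 m/s

At the minimum speed, friction acts up the slope at its limiting value f = μN. Radially (horizontal, toward centre): N sinθ − μN cosθ = mv²/r. Vertically: N cosθ + μN sinθ = mg.
Dividing: v² = r g (sinθ − μcosθ)/(cosθ + μsinθ).
sinθ − μcosθ = 0.3762 − 0.237×0.9265 = 0.1566; cosθ + μsinθ = 0.9265 + 0.237×0.3762 = 1.016.
v² = 136 × 9.81 × 0.1566/1.016 = 205.7 m²/s², so v = 14.34 m/s.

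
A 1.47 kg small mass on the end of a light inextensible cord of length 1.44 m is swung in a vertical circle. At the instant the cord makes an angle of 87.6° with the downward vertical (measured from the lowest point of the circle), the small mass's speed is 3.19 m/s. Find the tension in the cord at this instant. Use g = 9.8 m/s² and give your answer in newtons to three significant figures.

11.0 N

Take the radial direction toward the centre of the circle as positive. The component of the weight along the string toward the centre is −mg cos φ (φ measured from the bottom), so Newton's second law along the string gives T − mg cos φ = m v²/r.
cos 87.6° = 0.04188, so T = m(v²/r + g cos φ) = 1.47 × ((3.19)²/1.44 + 9.8 × 0.04188) = 1.47 × (7.067 + (0.4104)) = 1.47 × 7.477 = 10.99 N.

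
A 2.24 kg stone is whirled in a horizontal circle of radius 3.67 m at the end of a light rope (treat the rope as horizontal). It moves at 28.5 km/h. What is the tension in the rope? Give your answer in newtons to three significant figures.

38.3 N

v = 28.5 km/h = 28.5/3.6 = 7.917 m/s.
The tension is the only horizontal force, so it supplies the full centripetal force: T = m v²/r = 2.24 × (7.917)²/3.67 = 2.24 × 62.67/3.67 = 38.25 N.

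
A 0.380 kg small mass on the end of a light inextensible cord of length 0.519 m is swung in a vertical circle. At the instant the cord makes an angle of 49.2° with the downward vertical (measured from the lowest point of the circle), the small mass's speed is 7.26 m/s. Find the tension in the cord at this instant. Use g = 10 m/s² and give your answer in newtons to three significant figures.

Take the radial direction toward the centre of the circle as positive. The component of the weight along the string toward the centre is −mg cos φ (φ measured from the bottom), so Newton's second law along the string gives T − mg cos φ = m v²/r.
cos 49.2° = 0.6534, so T = m(v²/r + g cos φ) = 0.380 × ((7.26)²/0.519 + 10.0 × 0.6534) = 0.380 × (101.6 + (6.534)) = 0.380 × 108.1 = 41.07 N.

41.1 N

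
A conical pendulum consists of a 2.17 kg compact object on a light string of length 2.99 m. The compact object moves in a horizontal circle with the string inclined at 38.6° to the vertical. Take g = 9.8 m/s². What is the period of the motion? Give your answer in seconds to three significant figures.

r = L sinθ = 1.865 m. From T sinθ = mω²r and T cosθ = mg: tanθ = ω²r/g, so ω² = g tanθ / r = g/(L cosθ).
ω = √(g/(L cosθ)) = √(9.8/(2.99 × 0.7815)) = √4.194 = 2.048 rad/s.
Period = 2π/ω = 3.068 s.

3.07 s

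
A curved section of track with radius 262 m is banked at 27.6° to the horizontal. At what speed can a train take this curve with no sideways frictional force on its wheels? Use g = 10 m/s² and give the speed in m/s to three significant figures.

37.0 m/s

On a frictionless banked curve, N sinθ = mv²/r and N cosθ = mg, so tanθ = v²/(rg).
v = √(r g tanθ) = √(262 × 10.0 × tan 27.6°) = √(262 × 10.0 × 0.5228) = √1370 = 37.01 m/s.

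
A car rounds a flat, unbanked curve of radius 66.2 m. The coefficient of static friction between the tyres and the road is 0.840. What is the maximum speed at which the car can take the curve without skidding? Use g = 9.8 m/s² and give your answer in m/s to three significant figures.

23.3 m/s

The only inward force on a level bend is static friction, so at the limit f_s = μ_s N = μ_s m g = m v²/r.
Mass cancels: v_max = √(μ_s g r) = √(0.840 × 9.8 × 66.2) = √545.0 = 23.34 m/s.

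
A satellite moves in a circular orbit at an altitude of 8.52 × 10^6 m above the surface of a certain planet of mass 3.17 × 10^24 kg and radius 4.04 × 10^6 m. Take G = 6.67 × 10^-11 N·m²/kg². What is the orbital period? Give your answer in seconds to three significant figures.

r = R + h = 4.04 × 10^6 + 8.52 × 10^6 = 1.256 × 10^7 m. Gravity provides the centripetal force: G M m / r² = m v² / r ⇒ v = √(GM/r) = 4103 m/s.
T = 2πr/v = 2π × 1.256 × 10^7 / 4103 = 19230 s.

19200 s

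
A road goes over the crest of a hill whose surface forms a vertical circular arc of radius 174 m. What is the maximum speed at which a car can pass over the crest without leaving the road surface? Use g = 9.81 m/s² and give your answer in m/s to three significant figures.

41.3 m/s

At the crest the centre of the circle is below the car, so the net downward (centripetal) force is mg − N = mv²/r.
The car leaves the road when N → 0, giving v_max = √(g r) = √(9.81 × 174) = 41.32 m/s.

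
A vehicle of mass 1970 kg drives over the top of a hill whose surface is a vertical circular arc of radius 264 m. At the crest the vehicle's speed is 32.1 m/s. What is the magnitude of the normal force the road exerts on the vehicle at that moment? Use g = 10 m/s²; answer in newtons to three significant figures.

At the crest the centripetal acceleration points downward (toward the centre of the arc), so mg − N = mv²/r.
N = m(g − v²/r) = 1970 × (10.0 − (32.1)²/264) = 1970 × (10.0 − 3.903) = 1970 × 6.097 = 12010 N.

12000 N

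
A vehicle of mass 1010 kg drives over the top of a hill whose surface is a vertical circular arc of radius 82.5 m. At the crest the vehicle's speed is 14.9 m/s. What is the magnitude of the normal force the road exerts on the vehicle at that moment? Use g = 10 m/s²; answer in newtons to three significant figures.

At the crest the centripetal acceleration points downward (toward the centre of the arc), so mg − N = mv²/r.
N = m(g − v²/r) = 1010 × (10.0 − (14.9)²/82.5) = 1010 × (10.0 − 2.691) = 1010 × 7.309 = 7382 N.

7380 N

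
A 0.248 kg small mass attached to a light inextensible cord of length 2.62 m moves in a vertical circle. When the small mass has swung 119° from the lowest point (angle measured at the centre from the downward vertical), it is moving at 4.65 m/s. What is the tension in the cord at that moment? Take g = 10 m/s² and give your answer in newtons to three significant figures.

0.844 N

Take the radial direction toward the centre of the circle as positive. The component of the weight along the string toward the centre is −mg cos φ (φ measured from the bottom), so Newton's second law along the string gives T − mg cos φ = m v²/r.
cos 119° = -0.4848, so T = m(v²/r + g cos φ) = 0.248 × ((4.65)²/2.62 + 10.0 × -0.4848) = 0.248 × (8.253 + (-4.848)) = 0.248 × 3.405 = 0.8444 N.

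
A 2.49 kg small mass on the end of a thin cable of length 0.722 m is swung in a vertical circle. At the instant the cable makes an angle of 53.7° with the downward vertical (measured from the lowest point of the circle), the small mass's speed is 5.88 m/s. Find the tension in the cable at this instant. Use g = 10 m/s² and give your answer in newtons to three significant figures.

134 N

Take the radial direction toward the centre of the circle as positive. The component of the weight along the string toward the centre is −mg cos φ (φ measured from the bottom), so Newton's second law along the string gives T − mg cos φ = m v²/r.
cos 53.7° = 0.5920, so T = m(v²/r + g cos φ) = 2.49 × ((5.88)²/0.722 + 10.0 × 0.5920) = 2.49 × (47.89 + (5.920)) = 2.49 × 53.81 = 134.0 N.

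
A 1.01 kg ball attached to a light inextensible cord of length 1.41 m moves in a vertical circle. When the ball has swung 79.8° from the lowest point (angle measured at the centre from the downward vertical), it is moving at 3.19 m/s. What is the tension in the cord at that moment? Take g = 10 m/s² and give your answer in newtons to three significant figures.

Take the radial direction toward the centre of the circle as positive. The component of the weight along the string toward the centre is −mg cos φ (φ measured from the bottom), so Newton's second law along the string gives T − mg cos φ = m v²/r.
cos 79.8° = 0.1771, so T = m(v²/r + g cos φ) = 1.01 × ((3.19)²/1.41 + 10.0 × 0.1771) = 1.01 × (7.217 + (1.771)) = 1.01 × 8.988 = 9.078 N.

9.08 N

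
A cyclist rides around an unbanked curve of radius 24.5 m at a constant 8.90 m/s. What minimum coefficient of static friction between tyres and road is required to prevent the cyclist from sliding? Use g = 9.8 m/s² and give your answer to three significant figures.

0.330

Friction provides the centripetal force: μ_s m g = m v²/r, so μ_s = v²/(g r) = (8.900)²/(9.8 × 24.5) = 79.21/240.1 = 0.3299.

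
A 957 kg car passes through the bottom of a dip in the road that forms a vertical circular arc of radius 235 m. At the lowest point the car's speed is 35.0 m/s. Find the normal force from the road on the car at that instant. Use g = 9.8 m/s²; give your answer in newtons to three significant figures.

At the lowest point, N points up (toward the centre) and the weight mg points down (away from the centre), so the net inward force is N − mg = mv²/r.
N = m(v²/r + g) = 957 × ((35.0)²/235 + 9.8) = 957 × (5.213 + 9.8) = 957 × 15.01 = 14370 N.

14400 N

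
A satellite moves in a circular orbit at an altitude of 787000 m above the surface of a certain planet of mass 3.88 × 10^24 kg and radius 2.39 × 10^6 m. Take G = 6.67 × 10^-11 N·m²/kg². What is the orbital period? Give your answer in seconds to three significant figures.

2210 s

r = R + h = 2.39 × 10^6 + 787000 = 3.177 × 10^6 m. Gravity provides the centripetal force: G M m / r² = m v² / r ⇒ v = √(GM/r) = 9025 m/s.
T = 2πr/v = 2π × 3.177 × 10^6 / 9025 = 2212 s.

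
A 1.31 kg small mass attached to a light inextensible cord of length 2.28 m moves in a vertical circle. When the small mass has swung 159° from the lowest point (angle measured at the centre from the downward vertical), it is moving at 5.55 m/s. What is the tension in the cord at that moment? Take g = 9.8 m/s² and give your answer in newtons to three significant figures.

5.71 N

Take the radial direction toward the centre of the circle as positive. The component of the weight along the string toward the centre is −mg cos φ (φ measured from the bottom), so Newton's second law along the string gives T − mg cos φ = m v²/r.
cos 159° = -0.9336, so T = m(v²/r + g cos φ) = 1.31 × ((5.55)²/2.28 + 9.8 × -0.9336) = 1.31 × (13.51 + (-9.149)) = 1.31 × 4.361 = 5.713 N.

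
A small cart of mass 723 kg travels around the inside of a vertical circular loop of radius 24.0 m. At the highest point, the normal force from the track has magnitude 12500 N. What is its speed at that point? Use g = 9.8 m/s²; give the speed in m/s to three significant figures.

At the top, N + mg = mv²/r, so v = √(r(N/m + g)) = √(24.0 × (12500/723 + 9.8)) = √(24.0 × 27.09) = √650.1 = 25.50 m/s.

25.5 m/s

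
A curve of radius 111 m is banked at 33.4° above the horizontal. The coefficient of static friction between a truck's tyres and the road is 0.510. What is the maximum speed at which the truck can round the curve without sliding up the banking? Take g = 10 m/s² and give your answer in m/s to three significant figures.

At the maximum speed, friction acts down the slope at its limiting value f = μN. Radially (horizontal, toward centre): N sinθ + μN cosθ = mv²/r. Vertically: N cosθ − μN sinθ = mg.
Dividing: v² = r g (sinθ + μcosθ)/(cosθ − μsinθ).
sinθ + μcosθ = 0.5505 + 0.510×0.8348 = 0.9763; cosθ − μsinθ = 0.8348 − 0.510×0.5505 = 0.5541.
v² = 111 × 10.0 × 0.9763/0.5541 = 1956 m²/s², so v = 44.22 m/s.

44.2 m/s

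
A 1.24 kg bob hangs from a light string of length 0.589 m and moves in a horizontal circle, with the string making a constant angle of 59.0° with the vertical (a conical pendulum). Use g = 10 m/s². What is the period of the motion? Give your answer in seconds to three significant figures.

r = L sinθ = 0.5049 m. From T sinθ = mω²r and T cosθ = mg: tanθ = ω²r/g, so ω² = g tanθ / r = g/(L cosθ).
ω = √(g/(L cosθ)) = √(10.0/(0.589 × 0.5150)) = √32.96 = 5.741 rad/s.
Period = 2π/ω = 1.094 s.

1.09 s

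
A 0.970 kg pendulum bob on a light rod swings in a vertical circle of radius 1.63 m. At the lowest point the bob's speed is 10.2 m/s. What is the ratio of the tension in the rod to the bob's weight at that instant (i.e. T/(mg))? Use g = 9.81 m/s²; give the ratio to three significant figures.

7.51

At the bottom, T − mg = mv²/r, so T = m(v²/r + g) and T/(mg) = v²/(rg) + 1 = (10.2)²/(1.63 × 9.81) + 1 = 6.506 + 1 = 7.506.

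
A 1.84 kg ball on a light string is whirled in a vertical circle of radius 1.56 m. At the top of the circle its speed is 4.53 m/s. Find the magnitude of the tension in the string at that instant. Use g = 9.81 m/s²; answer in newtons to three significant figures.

At the top, both T and the weight mg point inward (toward the centre), so T + mg = mv²/r.
T = m(v²/r − g) = 1.84 × ((4.53)²/1.56 − 9.81) = 1.84 × (13.15 − 9.81) = 1.84 × 3.344 = 6.154 N.

6.15 N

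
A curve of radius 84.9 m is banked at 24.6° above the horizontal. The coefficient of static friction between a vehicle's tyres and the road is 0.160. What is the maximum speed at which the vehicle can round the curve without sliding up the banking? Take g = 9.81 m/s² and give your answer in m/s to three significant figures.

At the maximum speed, friction acts down the slope at its limiting value f = μN. Radially (horizontal, toward centre): N sinθ + μN cosθ = mv²/r. Vertically: N cosθ − μN sinθ = mg.
Dividing: v² = r g (sinθ + μcosθ)/(cosθ − μsinθ).
sinθ + μcosθ = 0.4163 + 0.160×0.9092 = 0.5618; cosθ − μsinθ = 0.9092 − 0.160×0.4163 = 0.8426.
v² = 84.9 × 9.81 × 0.5618/0.8426 = 555.3 m²/s², so v = 23.56 m/s.

23.6 m/s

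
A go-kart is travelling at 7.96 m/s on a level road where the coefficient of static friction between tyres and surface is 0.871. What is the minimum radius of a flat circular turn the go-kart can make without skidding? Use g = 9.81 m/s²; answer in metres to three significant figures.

At the limit, μ_s m g = m v²/r, so r_min = v²/(μ_s g) = (7.96)²/(0.871 × 9.81) = 63.36/8.545 = 7.415 m.

7.42 m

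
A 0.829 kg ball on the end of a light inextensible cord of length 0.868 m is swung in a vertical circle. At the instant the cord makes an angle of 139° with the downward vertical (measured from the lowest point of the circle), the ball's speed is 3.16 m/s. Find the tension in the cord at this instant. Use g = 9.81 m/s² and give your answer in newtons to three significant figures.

Take the radial direction toward the centre of the circle as positive. The component of the weight along the string toward the centre is −mg cos φ (φ measured from the bottom), so Newton's second law along the string gives T − mg cos φ = m v²/r.
cos 139° = -0.7547, so T = m(v²/r + g cos φ) = 0.829 × ((3.16)²/0.868 + 9.81 × -0.7547) = 0.829 × (11.50 + (-7.404)) = 0.829 × 4.100 = 3.399 N.

3.40 N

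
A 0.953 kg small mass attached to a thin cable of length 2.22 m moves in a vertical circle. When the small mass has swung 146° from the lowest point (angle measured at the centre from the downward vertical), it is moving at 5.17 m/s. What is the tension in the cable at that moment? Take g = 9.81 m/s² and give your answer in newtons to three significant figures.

Take the radial direction toward the centre of the circle as positive. The component of the weight along the string toward the centre is −mg cos φ (φ measured from the bottom), so Newton's second law along the string gives T − mg cos φ = m v²/r.
cos 146° = -0.8290, so T = m(v²/r + g cos φ) = 0.953 × ((5.17)²/2.22 + 9.81 × -0.8290) = 0.953 × (12.04 + (-8.133)) = 0.953 × 3.907 = 3.724 N.

3.72 N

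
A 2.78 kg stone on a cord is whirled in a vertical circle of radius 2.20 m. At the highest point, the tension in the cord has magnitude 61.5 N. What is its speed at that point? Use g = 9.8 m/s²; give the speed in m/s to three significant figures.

8.38 m/s

At the top, T + mg = mv²/r, so v = √(r(T/m + g)) = √(2.20 × (61.5/2.78 + 9.8)) = √(2.20 × 31.92) = √70.23 = 8.380 m/s.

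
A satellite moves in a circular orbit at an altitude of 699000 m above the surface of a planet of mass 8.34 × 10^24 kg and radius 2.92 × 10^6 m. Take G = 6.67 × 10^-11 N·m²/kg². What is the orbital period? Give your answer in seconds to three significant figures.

r = R + h = 2.92 × 10^6 + 699000 = 3.619 × 10^6 m. Gravity provides the centripetal force: G M m / r² = m v² / r ⇒ v = √(GM/r) = 12400 m/s.
T = 2πr/v = 2π × 3.619 × 10^6 / 12400 = 1834 s.

1830 s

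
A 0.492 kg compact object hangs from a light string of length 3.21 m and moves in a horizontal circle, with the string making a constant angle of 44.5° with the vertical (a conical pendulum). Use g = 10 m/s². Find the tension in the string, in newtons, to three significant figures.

6.90 N

Vertically the bob has no acceleration, so T cosθ = mg.
T = mg/cosθ = 0.492 × 10.0 / cos 44.5° = 4.920/0.7133 = 6.898 N.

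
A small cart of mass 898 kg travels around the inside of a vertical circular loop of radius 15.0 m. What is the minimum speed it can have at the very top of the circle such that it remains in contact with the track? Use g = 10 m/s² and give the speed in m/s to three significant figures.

At the top, both weight mg and N point toward the centre: N + mg = mv²/r.
At minimum speed N → 0, so mg = mv_min²/r ⇒ v_min = √(g r) = √(10.0 × 15.0) = 12.25 m/s.

12.2 m/s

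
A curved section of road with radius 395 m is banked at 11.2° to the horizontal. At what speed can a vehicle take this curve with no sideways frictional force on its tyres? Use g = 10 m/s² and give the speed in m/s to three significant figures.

28.0 m/s

On a frictionless banked curve, N sinθ = mv²/r and N cosθ = mg, so tanθ = v²/(rg).
v = √(r g tanθ) = √(395 × 10.0 × tan 11.2°) = √(395 × 10.0 × 0.1980) = √782.1 = 27.97 m/s.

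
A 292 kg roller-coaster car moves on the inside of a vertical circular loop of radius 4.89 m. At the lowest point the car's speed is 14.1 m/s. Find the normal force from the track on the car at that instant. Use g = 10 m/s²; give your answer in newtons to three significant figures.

14800 N

At the lowest point, N points up (toward the centre) and the weight mg points down (away from the centre), so the net inward force is N − mg = mv²/r.
N = m(v²/r + g) = 292 × ((14.1)²/4.89 + 10.0) = 292 × (40.66 + 10.0) = 292 × 50.66 = 14790 N.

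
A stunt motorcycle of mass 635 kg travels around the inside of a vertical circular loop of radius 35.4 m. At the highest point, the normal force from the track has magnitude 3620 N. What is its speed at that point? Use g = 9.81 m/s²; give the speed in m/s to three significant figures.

23.4 m/s

At the top, N + mg = mv²/r, so v = √(r(N/m + g)) = √(35.4 × (3620/635 + 9.81)) = √(35.4 × 15.51) = √549.1 = 23.43 m/s.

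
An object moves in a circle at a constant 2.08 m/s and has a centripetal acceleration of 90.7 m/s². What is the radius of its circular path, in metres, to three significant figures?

a_c = v²/r ⇒ r = v²/a_c = (2.08)²/90.7 = 4.326/90.7 = 0.04770 m.

0.0477 m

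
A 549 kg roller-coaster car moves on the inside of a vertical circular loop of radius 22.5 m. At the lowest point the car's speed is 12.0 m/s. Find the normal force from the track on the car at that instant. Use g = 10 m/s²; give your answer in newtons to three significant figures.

At the lowest point, N points up (toward the centre) and the weight mg points down (away from the centre), so the net inward force is N − mg = mv²/r.
N = m(v²/r + g) = 549 × ((12.0)²/22.5 + 10.0) = 549 × (6.400 + 10.0) = 549 × 16.40 = 9004 N.

9000 N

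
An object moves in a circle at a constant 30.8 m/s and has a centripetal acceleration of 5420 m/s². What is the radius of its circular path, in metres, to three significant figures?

0.175 m

a_c = v²/r ⇒ r = v²/a_c = (30.8)²/5420 = 948.6/5420 = 0.1750 m.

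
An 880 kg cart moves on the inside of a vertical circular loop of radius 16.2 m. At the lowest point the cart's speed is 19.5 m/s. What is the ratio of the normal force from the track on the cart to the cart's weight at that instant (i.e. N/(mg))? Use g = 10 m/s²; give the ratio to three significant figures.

3.35

At the bottom, N − mg = mv²/r, so N = m(v²/r + g) and N/(mg) = v²/(rg) + 1 = (19.5)²/(16.2 × 10.0) + 1 = 2.347 + 1 = 3.347.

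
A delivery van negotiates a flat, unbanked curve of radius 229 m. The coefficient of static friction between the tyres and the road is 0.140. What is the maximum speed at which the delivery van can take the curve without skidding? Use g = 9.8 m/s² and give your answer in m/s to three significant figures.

Friction provides the centripetal force on a flat curve. At maximum speed it is at its limiting value: μ_s m g = m v²/r.
Mass cancels: v_max = √(μ_s g r) = √(0.140 × 9.8 × 229) = √314.2 = 17.73 m/s.

17.7 m/s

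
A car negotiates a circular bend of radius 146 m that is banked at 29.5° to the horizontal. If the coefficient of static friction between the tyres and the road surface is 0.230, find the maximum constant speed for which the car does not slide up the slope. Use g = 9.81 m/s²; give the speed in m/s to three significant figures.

At the maximum speed, friction acts down the slope at its limiting value f = μN. Radially (horizontal, toward centre): N sinθ + μN cosθ = mv²/r. Vertically: N cosθ − μN sinθ = mg.
Dividing: v² = r g (sinθ + μcosθ)/(cosθ − μsinθ).
sinθ + μcosθ = 0.4924 + 0.230×0.8704 = 0.6926; cosθ − μsinθ = 0.8704 − 0.230×0.4924 = 0.7571.
v² = 146 × 9.81 × 0.6926/0.7571 = 1310 m²/s², so v = 36.20 m/s.

36.2 m/s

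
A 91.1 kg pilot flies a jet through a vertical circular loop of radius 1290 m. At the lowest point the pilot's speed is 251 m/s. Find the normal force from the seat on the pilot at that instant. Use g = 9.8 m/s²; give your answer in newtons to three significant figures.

At the lowest point, N points up (toward the centre) and the weight mg points down (away from the centre), so the net inward force is N − mg = mv²/r.
N = m(v²/r + g) = 91.1 × ((251)²/1290 + 9.8) = 91.1 × (48.84 + 9.8) = 91.1 × 58.64 = 5342 N.

5340 N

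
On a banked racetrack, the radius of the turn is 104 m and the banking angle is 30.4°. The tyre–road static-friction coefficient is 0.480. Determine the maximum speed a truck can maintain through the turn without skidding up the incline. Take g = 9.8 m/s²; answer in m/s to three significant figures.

At the maximum speed, friction acts down the slope at its limiting value f = μN. Radially (horizontal, toward centre): N sinθ + μN cosθ = mv²/r. Vertically: N cosθ − μN sinθ = mg.
Dividing: v² = r g (sinθ + μcosθ)/(cosθ − μsinθ).
sinθ + μcosθ = 0.5060 + 0.480×0.8625 = 0.9200; cosθ − μsinθ = 0.8625 − 0.480×0.5060 = 0.6196.
v² = 104 × 9.8 × 0.9200/0.6196 = 1513 m²/s², so v = 38.90 m/s.

38.9 m/s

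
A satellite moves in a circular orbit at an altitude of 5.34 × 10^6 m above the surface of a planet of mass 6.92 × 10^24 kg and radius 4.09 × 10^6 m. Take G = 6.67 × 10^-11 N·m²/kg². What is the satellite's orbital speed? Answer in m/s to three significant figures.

Orbital radius r = R + h = 4.09 × 10^6 + 5.34 × 10^6 = 9.430 × 10^6 m.
Gravity supplies the centripetal force: G M m / r² = m v² / r, so v = √(GM/r).
v = √(6.67 × 10^-11 × 6.92 × 10^24 / 9.430 × 10^6) = √(4.895 × 10^7) = 6996 m/s.

7000 m/s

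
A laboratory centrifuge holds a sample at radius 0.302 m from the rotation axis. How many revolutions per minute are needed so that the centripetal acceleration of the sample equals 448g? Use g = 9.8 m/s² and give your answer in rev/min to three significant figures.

1150 rev/min

Require ω²r = 448g, so ω = √(448 × 9.8/0.302) = 120.6 rad/s.
In rev/min: ω × 60/(2π) = 120.6 × 60/(2π) = 1151 rev/min.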